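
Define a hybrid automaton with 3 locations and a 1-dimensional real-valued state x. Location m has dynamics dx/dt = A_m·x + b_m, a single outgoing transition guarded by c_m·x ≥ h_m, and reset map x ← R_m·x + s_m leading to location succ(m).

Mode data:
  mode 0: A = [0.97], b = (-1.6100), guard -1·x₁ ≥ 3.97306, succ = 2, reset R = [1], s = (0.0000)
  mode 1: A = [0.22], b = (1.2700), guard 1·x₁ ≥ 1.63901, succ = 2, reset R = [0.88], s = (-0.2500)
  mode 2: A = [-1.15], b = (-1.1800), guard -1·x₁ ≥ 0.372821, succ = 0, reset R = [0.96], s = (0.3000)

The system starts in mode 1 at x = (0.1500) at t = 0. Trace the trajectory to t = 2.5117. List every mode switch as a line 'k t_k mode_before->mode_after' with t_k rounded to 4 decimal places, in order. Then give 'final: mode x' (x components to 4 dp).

1 1.0194 1->2
2 2.0825 2->0
final: 0 -0.9449

Mode 1: guard c·x = 1.6390 hit at Δt = 1.0194 (t = 1.0194), x⁻ = (1.6390) → reset → x⁺ = (1.1923), jump to mode 2
Mode 2: guard c·x = 0.3728 hit at Δt = 1.0631 (t = 2.0825), x⁻ = (-0.3728) → reset → x⁺ = (-0.0579), jump to mode 0
Mode 0: flow for 0.4292 to horizon, guard not reached → x = (-0.9449)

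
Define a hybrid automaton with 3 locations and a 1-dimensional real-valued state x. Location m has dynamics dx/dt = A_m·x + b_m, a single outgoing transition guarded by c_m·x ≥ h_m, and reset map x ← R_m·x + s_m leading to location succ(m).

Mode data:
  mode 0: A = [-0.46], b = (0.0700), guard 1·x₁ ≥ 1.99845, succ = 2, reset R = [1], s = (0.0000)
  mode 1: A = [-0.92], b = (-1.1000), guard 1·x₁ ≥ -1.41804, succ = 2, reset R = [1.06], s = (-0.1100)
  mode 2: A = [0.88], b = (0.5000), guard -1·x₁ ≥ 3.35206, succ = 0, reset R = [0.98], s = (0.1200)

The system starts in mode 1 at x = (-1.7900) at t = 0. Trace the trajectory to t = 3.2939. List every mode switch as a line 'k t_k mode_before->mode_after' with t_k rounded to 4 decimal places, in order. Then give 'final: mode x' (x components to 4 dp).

Mode 1: guard c·x = -1.4180 hit at Δt = 1.0685 (t = 1.0685), x⁻ = (-1.4180) → reset → x⁺ = (-1.6131), jump to mode 2
Mode 2: guard c·x = 3.3521 hit at Δt = 1.1135 (t = 2.1820), x⁻ = (-3.3521) → reset → x⁺ = (-3.1650), jump to mode 0
Mode 0: flow for 1.1119 to horizon, guard not reached → x = (-1.8369)

1 1.0685 1->2
2 2.1820 2->0
final: 0 -1.8369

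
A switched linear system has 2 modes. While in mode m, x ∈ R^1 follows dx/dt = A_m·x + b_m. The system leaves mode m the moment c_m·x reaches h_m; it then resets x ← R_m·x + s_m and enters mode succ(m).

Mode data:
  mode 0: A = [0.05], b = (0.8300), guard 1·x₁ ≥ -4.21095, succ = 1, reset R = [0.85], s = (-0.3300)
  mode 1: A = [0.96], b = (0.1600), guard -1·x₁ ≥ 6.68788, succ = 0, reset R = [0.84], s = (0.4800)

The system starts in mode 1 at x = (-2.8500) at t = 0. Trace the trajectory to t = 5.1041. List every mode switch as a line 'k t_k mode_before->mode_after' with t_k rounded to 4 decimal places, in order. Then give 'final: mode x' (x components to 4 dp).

Mode 1: guard c·x = 6.6879 hit at Δt = 0.9250 (t = 0.9250), x⁻ = (-6.6879) → reset → x⁺ = (-5.1378), jump to mode 0
Mode 0: guard c·x = -4.2110 hit at Δt = 1.5552 (t = 2.4802), x⁻ = (-4.2110) → reset → x⁺ = (-3.9093), jump to mode 1
Mode 1: guard c·x = 6.6879 hit at Δt = 0.5784 (t = 3.0586), x⁻ = (-6.6879) → reset → x⁺ = (-5.1378), jump to mode 0
Mode 0: guard c·x = -4.2110 hit at Δt = 1.5552 (t = 4.6138), x⁻ = (-4.2110) → reset → x⁺ = (-3.9093), jump to mode 1
Mode 1: flow for 0.4903 to horizon, guard not reached → x = (-6.1590)

1 0.9250 1->0
2 2.4802 0->1
3 3.0586 1->0
4 4.6138 0->1
final: 1 -6.1590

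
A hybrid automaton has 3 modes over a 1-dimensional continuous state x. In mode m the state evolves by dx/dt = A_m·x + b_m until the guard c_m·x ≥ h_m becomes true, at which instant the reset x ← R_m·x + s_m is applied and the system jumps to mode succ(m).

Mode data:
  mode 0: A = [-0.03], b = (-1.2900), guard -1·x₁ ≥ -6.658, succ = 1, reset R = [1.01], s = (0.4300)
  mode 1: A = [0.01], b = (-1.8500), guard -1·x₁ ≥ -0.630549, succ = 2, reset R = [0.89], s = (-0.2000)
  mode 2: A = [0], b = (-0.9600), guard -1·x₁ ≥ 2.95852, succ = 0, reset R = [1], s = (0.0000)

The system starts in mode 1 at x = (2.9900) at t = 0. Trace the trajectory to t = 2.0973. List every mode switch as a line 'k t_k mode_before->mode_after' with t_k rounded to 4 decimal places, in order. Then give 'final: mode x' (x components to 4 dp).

Mode 1: guard c·x = -0.6305 hit at Δt = 1.2880 (t = 1.2880), x⁻ = (0.6305) → reset → x⁺ = (0.3612), jump to mode 2
Mode 2: flow for 0.8093 to horizon, guard not reached → x = (-0.4157)

1 1.2880 1->2
final: 2 -0.4157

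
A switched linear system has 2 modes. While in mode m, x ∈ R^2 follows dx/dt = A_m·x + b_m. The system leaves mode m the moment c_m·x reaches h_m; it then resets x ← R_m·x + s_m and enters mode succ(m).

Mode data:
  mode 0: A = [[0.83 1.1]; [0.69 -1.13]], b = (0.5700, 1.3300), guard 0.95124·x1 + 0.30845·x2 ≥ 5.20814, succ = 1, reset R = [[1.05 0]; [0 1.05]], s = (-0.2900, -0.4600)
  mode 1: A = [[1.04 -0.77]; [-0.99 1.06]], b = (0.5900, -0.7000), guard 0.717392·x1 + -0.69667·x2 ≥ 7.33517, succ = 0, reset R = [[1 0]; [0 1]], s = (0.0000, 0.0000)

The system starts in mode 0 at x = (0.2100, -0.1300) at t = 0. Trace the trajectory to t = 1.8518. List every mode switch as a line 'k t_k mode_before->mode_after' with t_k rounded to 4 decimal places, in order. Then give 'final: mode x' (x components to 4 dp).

Mode 0: guard c·x = 5.2081 hit at Δt = 1.5081 (t = 1.5081), x⁻ = (4.7860, 2.1251) → reset → x⁺ = (4.7353, 1.7714), jump to mode 1
Mode 1: flow for 0.3437 to horizon, guard not reached → x = (6.6838, -0.0204)

1 1.5081 0->1
final: 1 6.6838 -0.0204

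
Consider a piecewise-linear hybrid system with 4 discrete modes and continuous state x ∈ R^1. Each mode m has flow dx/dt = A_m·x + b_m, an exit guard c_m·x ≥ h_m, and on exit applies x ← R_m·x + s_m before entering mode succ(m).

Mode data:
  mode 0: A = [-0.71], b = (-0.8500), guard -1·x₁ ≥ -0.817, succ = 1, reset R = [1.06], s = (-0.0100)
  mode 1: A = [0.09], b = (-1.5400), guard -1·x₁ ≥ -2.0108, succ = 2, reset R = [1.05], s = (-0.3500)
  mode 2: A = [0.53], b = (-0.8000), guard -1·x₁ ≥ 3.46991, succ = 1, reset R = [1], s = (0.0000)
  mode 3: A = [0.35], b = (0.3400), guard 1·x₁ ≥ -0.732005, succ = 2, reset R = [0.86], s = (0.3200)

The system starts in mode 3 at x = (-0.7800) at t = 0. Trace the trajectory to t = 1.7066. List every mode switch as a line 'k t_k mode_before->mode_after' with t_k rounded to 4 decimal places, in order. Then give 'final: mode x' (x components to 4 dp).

1 0.6392 3->2
final: 2 -1.6932

Mode 3: guard c·x = -0.7320 hit at Δt = 0.6392 (t = 0.6392), x⁻ = (-0.7320) → reset → x⁺ = (-0.3095), jump to mode 2
Mode 2: flow for 1.0674 to horizon, guard not reached → x = (-1.6932)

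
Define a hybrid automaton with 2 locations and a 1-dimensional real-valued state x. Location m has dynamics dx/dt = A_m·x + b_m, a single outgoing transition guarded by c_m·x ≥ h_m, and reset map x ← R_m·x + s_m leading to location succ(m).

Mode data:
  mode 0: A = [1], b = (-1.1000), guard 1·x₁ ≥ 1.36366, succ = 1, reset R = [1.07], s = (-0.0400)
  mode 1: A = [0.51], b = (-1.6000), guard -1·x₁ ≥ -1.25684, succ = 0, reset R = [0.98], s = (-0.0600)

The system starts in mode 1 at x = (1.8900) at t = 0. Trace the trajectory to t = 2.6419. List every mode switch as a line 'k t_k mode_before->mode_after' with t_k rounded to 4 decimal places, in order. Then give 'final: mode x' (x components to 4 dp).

Mode 1: guard c·x = -1.2568 hit at Δt = 0.8050 (t = 0.8050), x⁻ = (1.2568) → reset → x⁺ = (1.1717), jump to mode 0
Mode 0: guard c·x = 1.3637 hit at Δt = 1.3021 (t = 2.1071), x⁻ = (1.3637) → reset → x⁺ = (1.4191), jump to mode 1
Mode 1: guard c·x = -1.2568 hit at Δt = 0.1770 (t = 2.2841), x⁻ = (1.2568) → reset → x⁺ = (1.1717), jump to mode 0
Mode 0: flow for 0.3578 to horizon, guard not reached → x = (1.2026)

1 0.8050 1->0
2 2.1071 0->1
3 2.2841 1->0
final: 0 1.2026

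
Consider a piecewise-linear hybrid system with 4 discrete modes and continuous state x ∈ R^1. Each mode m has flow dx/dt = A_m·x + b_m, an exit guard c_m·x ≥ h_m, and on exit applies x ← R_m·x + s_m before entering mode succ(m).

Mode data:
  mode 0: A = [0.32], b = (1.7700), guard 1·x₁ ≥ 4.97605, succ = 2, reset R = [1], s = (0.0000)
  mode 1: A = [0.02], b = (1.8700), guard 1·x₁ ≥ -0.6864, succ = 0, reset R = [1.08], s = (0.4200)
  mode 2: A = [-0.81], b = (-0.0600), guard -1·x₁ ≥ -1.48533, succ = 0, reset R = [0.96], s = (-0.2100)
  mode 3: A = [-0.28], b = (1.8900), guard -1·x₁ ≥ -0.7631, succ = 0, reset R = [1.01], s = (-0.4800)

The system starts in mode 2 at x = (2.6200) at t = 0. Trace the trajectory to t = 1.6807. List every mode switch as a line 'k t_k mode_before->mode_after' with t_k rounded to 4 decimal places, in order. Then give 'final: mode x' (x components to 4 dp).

1 0.6750 2->0
final: 0 3.7774

Mode 2: guard c·x = -1.4853 hit at Δt = 0.6750 (t = 0.6750), x⁻ = (1.4853) → reset → x⁺ = (1.2159), jump to mode 0
Mode 0: flow for 1.0057 to horizon, guard not reached → x = (3.7774)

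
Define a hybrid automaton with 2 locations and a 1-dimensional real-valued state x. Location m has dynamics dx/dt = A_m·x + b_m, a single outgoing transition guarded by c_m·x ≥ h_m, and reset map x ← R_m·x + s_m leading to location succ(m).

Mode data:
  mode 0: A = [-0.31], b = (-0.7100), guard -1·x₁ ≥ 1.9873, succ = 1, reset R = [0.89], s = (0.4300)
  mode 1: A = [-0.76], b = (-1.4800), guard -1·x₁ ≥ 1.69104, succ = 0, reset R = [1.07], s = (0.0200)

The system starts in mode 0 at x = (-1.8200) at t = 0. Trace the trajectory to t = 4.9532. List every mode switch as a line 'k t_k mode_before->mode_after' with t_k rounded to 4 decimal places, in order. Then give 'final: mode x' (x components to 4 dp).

1 1.4181 0->1
2 2.5560 1->0
3 4.1774 0->1
final: 1 -1.6098

Mode 0: guard c·x = 1.9873 hit at Δt = 1.4181 (t = 1.4181), x⁻ = (-1.9873) → reset → x⁺ = (-1.3387), jump to mode 1
Mode 1: guard c·x = 1.6910 hit at Δt = 1.1379 (t = 2.5560), x⁻ = (-1.6910) → reset → x⁺ = (-1.7894), jump to mode 0
Mode 0: guard c·x = 1.9873 hit at Δt = 1.6214 (t = 4.1774), x⁻ = (-1.9873) → reset → x⁺ = (-1.3387), jump to mode 1
Mode 1: flow for 0.7758 to horizon, guard not reached → x = (-1.6098)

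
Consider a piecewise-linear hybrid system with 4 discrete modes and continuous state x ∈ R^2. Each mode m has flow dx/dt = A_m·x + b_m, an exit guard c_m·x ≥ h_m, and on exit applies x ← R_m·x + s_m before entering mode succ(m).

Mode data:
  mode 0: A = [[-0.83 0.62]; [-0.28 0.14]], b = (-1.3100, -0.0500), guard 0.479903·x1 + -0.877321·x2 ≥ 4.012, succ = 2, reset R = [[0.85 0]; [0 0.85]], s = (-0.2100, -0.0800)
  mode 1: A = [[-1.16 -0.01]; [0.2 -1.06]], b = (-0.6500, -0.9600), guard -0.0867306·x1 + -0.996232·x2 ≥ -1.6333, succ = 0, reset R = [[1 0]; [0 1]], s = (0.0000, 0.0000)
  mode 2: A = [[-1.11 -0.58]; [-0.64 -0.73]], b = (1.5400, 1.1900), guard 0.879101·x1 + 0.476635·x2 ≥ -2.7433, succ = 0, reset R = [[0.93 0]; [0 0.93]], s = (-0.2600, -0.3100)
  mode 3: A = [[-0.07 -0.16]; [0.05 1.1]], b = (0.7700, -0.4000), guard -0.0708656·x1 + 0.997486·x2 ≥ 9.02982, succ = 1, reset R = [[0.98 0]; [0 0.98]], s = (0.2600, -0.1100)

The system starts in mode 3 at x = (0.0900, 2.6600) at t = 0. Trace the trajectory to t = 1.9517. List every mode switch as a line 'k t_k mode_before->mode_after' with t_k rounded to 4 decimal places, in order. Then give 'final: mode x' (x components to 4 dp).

Mode 3: guard c·x = 9.0298 hit at Δt = 1.2078 (t = 1.2078), x⁻ = (0.0085, 9.0532) → reset → x⁺ = (0.2684, 8.7621), jump to mode 1
Mode 1: flow for 0.7439 to horizon, guard not reached → x = (-0.2377, 3.4827)

1 1.2078 3->1
final: 1 -0.2377 3.4827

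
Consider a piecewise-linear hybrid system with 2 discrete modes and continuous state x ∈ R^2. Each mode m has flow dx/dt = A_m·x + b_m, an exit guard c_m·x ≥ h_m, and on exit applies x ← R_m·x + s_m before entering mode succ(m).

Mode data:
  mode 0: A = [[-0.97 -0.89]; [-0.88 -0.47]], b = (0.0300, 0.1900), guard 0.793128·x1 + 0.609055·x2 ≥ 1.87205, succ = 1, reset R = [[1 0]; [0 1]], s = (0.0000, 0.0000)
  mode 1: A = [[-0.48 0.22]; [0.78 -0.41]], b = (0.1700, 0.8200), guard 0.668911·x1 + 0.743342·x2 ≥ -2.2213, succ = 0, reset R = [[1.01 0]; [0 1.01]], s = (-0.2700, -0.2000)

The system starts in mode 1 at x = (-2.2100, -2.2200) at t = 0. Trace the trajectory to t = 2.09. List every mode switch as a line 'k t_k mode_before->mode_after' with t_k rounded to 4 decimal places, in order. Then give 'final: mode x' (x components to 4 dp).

Mode 1: guard c·x = -2.2213 hit at Δt = 1.5258 (t = 1.5258), x⁻ = (-1.3598, -1.7646) → reset → x⁺ = (-1.6434, -1.9823), jump to mode 0
Mode 0: flow for 0.5642 to horizon, guard not reached → x = (-0.3983, -1.0344)

1 1.5258 1->0
final: 0 -0.3983 -1.0344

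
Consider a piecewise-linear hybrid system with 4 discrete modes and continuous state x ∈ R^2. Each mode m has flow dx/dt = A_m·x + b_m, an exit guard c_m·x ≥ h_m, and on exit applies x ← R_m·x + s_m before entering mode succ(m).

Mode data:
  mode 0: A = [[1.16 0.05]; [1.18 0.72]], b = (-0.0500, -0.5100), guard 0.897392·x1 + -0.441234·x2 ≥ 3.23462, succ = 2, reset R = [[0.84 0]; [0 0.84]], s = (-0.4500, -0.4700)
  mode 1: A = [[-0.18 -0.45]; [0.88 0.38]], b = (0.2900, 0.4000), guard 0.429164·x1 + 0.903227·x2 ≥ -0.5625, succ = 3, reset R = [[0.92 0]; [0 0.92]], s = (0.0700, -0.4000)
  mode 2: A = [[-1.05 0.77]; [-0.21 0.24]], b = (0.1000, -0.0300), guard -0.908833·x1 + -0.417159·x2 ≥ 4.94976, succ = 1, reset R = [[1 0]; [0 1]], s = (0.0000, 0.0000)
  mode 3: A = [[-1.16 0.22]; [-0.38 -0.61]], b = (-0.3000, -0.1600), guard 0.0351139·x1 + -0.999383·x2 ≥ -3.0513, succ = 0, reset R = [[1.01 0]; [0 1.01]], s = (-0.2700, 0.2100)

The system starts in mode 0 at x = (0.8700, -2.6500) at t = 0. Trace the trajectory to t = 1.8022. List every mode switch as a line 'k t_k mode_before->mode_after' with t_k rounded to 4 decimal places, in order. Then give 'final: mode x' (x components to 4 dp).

1 0.7516 0->2
final: 2 -1.5720 -4.4379

Mode 0: guard c·x = 3.2346 hit at Δt = 0.7516 (t = 0.7516), x⁻ = (1.8357, -3.5974) → reset → x⁺ = (1.0920, -3.4918), jump to mode 2
Mode 2: flow for 1.0506 to horizon, guard not reached → x = (-1.5720, -4.4379)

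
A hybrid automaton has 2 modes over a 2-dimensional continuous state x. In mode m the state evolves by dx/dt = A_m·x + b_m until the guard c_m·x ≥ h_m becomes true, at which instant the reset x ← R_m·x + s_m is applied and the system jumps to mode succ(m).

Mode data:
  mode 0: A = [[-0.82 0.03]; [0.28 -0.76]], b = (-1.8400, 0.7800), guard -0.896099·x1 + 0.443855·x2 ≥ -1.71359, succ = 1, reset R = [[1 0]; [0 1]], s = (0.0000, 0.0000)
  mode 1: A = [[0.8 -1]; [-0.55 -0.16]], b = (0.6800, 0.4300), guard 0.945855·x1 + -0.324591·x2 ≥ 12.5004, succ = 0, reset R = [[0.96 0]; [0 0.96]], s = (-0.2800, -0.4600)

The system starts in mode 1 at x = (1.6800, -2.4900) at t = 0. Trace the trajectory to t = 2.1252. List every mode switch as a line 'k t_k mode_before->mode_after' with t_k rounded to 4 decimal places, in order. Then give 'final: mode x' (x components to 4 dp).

Mode 1: guard c·x = 12.5004 hit at Δt = 1.1642 (t = 1.1642), x⁻ = (11.5066, -4.9810) → reset → x⁺ = (10.7664, -5.2417), jump to mode 0
Mode 0: flow for 0.9610 to horizon, guard not reached → x = (3.6263, -0.7903)

1 1.1642 1->0
final: 0 3.6263 -0.7903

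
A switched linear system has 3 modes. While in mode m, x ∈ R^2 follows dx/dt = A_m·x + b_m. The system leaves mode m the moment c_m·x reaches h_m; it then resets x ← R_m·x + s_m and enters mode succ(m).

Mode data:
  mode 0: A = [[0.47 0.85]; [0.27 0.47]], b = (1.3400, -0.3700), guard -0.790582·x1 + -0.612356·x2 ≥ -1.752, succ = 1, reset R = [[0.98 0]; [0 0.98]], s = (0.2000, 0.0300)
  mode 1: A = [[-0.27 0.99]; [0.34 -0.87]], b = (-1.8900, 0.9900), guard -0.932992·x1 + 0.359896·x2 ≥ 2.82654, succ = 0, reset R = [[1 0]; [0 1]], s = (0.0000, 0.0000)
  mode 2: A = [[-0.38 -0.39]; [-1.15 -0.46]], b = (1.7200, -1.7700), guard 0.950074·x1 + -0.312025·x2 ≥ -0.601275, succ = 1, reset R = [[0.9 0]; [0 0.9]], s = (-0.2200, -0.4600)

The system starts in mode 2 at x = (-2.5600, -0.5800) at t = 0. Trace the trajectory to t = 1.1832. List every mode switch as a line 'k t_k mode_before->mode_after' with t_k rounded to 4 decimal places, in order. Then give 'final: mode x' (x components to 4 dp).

1 0.7264 2->1
final: 1 -1.8501 -0.3593

Mode 2: guard c·x = -0.6013 hit at Δt = 0.7264 (t = 0.7264), x⁻ = (-0.7628, -0.3957) → reset → x⁺ = (-0.9065, -0.8161), jump to mode 1
Mode 1: flow for 0.4568 to horizon, guard not reached → x = (-1.8501, -0.3593)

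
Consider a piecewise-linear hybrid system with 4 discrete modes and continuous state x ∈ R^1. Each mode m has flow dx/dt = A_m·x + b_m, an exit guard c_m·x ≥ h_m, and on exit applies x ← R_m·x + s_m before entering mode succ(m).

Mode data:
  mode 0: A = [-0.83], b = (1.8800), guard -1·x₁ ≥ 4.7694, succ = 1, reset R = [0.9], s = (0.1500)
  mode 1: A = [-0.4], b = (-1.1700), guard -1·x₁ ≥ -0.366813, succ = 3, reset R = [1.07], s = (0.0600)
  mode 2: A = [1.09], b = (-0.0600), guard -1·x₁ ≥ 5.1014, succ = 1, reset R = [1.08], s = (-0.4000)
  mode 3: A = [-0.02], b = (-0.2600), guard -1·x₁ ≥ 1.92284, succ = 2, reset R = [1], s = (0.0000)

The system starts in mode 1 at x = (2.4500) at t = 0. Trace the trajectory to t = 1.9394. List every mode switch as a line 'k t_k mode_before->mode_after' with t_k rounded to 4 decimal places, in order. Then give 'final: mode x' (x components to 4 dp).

Mode 1: guard c·x = -0.3668 hit at Δt = 1.2258 (t = 1.2258), x⁻ = (0.3668) → reset → x⁺ = (0.4525), jump to mode 3
Mode 3: flow for 0.7136 to horizon, guard not reached → x = (0.2619)

1 1.2258 1->3
final: 3 0.2619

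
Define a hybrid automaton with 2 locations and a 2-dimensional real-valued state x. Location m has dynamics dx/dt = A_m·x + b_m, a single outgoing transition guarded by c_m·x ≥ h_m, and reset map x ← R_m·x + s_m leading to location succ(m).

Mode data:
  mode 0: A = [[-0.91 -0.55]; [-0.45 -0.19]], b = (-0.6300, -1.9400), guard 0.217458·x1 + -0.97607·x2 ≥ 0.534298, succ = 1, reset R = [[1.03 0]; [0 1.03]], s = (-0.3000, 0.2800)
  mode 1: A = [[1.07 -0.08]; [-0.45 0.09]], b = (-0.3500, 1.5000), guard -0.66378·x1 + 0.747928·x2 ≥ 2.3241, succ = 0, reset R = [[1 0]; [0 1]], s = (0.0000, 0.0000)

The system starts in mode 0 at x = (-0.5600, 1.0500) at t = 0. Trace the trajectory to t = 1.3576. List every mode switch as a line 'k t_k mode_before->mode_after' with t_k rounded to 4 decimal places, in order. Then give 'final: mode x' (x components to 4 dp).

Mode 0: guard c·x = 0.5343 hit at Δt = 1.0510 (t = 1.0510), x⁻ = (-0.6461, -0.6913) → reset → x⁺ = (-0.9655, -0.4321), jump to mode 1
Mode 1: flow for 0.3066 to horizon, guard not reached → x = (-1.4631, 0.1898)

1 1.0510 0->1
final: 1 -1.4631 0.1898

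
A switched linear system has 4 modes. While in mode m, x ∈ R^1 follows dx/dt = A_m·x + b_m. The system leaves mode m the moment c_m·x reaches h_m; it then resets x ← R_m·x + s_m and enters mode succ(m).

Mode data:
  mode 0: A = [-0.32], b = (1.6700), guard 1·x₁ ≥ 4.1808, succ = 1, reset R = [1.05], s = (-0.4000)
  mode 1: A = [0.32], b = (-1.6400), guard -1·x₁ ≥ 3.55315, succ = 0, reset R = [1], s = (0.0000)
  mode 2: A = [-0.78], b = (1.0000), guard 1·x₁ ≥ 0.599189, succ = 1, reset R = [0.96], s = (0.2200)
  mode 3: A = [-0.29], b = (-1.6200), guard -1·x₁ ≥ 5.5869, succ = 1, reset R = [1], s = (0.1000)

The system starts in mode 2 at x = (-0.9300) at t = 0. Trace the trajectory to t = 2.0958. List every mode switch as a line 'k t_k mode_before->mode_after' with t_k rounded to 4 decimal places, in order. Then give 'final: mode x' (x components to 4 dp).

Mode 2: guard c·x = 0.5992 hit at Δt = 1.5069 (t = 1.5069), x⁻ = (0.5992) → reset → x⁺ = (0.7952), jump to mode 1
Mode 1: flow for 0.5889 to horizon, guard not reached → x = (-0.1027)

1 1.5069 2->1
final: 1 -0.1027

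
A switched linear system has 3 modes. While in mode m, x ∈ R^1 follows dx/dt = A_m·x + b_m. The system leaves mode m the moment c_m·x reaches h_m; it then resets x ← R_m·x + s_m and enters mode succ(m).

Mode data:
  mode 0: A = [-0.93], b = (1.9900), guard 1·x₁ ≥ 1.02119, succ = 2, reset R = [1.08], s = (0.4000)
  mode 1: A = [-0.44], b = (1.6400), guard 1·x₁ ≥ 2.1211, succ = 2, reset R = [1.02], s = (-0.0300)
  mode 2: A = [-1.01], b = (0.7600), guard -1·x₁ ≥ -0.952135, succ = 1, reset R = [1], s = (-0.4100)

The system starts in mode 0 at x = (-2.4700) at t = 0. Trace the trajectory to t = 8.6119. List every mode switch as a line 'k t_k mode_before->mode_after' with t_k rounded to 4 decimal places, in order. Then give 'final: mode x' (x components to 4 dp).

1 1.5227 0->2
2 2.8336 2->1
3 4.3896 1->2
4 6.3044 2->1
5 7.8604 1->2
final: 2 1.3990

Mode 0: guard c·x = 1.0212 hit at Δt = 1.5227 (t = 1.5227), x⁻ = (1.0212) → reset → x⁺ = (1.5029), jump to mode 2
Mode 2: guard c·x = -0.9521 hit at Δt = 1.3109 (t = 2.8336), x⁻ = (0.9521) → reset → x⁺ = (0.5421), jump to mode 1
Mode 1: guard c·x = 2.1211 hit at Δt = 1.5560 (t = 4.3896), x⁻ = (2.1211) → reset → x⁺ = (2.1335), jump to mode 2
Mode 2: guard c·x = -0.9521 hit at Δt = 1.9148 (t = 6.3044), x⁻ = (0.9521) → reset → x⁺ = (0.5421), jump to mode 1
Mode 1: guard c·x = 2.1211 hit at Δt = 1.5560 (t = 7.8604), x⁻ = (2.1211) → reset → x⁺ = (2.1335), jump to mode 2
Mode 2: flow for 0.7515 to horizon, guard not reached → x = (1.3990)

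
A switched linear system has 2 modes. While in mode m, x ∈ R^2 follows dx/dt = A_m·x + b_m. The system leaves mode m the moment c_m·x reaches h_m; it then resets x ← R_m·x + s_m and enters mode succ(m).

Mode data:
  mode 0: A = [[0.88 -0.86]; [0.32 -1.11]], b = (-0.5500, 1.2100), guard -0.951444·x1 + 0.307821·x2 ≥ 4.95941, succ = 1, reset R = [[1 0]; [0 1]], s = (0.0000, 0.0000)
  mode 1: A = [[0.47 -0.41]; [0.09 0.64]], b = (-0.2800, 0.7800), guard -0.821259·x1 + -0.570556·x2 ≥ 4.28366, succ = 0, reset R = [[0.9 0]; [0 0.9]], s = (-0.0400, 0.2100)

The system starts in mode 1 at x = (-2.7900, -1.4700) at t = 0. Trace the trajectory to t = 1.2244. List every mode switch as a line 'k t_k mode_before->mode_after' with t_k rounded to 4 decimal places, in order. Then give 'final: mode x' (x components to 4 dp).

1 0.9098 1->0
final: 0 -4.3442 -1.1489

Mode 1: guard c·x = 4.2837 hit at Δt = 0.9098 (t = 0.9098), x⁻ = (-3.8074, -2.0275) → reset → x⁺ = (-3.4667, -1.6147), jump to mode 0
Mode 0: flow for 0.3146 to horizon, guard not reached → x = (-4.3442, -1.1489)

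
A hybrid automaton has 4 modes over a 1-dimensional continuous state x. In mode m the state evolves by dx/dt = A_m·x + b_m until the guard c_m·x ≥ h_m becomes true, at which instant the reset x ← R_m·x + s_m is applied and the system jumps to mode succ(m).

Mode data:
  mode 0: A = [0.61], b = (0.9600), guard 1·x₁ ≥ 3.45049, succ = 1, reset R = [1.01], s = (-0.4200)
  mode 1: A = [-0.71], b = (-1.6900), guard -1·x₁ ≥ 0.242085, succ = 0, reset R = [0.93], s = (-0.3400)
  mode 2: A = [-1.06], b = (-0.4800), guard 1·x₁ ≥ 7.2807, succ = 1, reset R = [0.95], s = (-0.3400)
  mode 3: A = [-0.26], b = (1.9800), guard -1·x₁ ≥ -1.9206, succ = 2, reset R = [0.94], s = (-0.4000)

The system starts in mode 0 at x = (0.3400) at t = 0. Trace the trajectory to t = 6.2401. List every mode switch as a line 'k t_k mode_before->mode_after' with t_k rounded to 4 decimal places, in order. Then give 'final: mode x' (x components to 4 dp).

1 1.5823 0->1
2 2.8989 1->0
3 5.5312 0->1
final: 1 0.9114

Mode 0: guard c·x = 3.4505 hit at Δt = 1.5823 (t = 1.5823), x⁻ = (3.4505) → reset → x⁺ = (3.0650), jump to mode 1
Mode 1: guard c·x = 0.2421 hit at Δt = 1.3166 (t = 2.8989), x⁻ = (-0.2421) → reset → x⁺ = (-0.5651), jump to mode 0
Mode 0: guard c·x = 3.4505 hit at Δt = 2.6323 (t = 5.5312), x⁻ = (3.4505) → reset → x⁺ = (3.0650), jump to mode 1
Mode 1: flow for 0.7089 to horizon, guard not reached → x = (0.9114)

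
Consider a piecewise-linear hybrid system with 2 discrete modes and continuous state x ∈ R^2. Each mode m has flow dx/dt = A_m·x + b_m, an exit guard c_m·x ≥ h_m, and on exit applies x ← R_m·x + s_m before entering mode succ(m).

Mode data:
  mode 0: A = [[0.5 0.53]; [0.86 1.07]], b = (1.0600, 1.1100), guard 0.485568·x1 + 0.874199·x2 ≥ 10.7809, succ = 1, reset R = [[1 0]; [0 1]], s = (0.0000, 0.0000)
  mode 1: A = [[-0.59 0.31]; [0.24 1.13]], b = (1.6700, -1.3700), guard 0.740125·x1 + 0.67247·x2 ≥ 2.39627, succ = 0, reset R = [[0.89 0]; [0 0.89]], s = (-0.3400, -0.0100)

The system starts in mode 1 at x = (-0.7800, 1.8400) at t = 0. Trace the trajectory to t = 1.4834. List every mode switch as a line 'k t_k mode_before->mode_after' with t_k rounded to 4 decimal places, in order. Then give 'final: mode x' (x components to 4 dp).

Mode 1: guard c·x = 2.3963 hit at Δt = 0.7169 (t = 0.7169), x⁻ = (0.8604, 2.6165) → reset → x⁺ = (0.4257, 2.3186), jump to mode 0
Mode 0: flow for 0.7665 to horizon, guard not reached → x = (3.8486, 8.2293)

1 0.7169 1->0
final: 0 3.8486 8.2293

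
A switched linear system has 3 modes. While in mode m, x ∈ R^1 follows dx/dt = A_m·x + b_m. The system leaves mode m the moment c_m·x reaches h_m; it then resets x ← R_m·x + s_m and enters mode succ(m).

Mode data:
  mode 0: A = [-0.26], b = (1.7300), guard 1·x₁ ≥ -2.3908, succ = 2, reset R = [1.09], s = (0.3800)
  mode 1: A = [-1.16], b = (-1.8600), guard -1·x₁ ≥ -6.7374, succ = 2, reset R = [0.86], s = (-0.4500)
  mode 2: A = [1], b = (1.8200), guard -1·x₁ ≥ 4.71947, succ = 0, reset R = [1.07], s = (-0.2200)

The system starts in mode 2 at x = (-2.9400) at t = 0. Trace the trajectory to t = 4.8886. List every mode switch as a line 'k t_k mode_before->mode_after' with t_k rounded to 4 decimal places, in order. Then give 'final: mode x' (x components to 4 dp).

Mode 2: guard c·x = 4.7195 hit at Δt = 0.9512 (t = 0.9512), x⁻ = (-4.7195) → reset → x⁺ = (-5.2698), jump to mode 0
Mode 0: guard c·x = -2.3908 hit at Δt = 1.0629 (t = 2.0141), x⁻ = (-2.3908) → reset → x⁺ = (-2.2260), jump to mode 2
Mode 2: guard c·x = 4.7195 hit at Δt = 1.9660 (t = 3.9801), x⁻ = (-4.7195) → reset → x⁺ = (-5.2698), jump to mode 0
Mode 0: flow for 0.9085 to horizon, guard not reached → x = (-2.7613)

1 0.9512 2->0
2 2.0141 0->2
3 3.9801 2->0
final: 0 -2.7613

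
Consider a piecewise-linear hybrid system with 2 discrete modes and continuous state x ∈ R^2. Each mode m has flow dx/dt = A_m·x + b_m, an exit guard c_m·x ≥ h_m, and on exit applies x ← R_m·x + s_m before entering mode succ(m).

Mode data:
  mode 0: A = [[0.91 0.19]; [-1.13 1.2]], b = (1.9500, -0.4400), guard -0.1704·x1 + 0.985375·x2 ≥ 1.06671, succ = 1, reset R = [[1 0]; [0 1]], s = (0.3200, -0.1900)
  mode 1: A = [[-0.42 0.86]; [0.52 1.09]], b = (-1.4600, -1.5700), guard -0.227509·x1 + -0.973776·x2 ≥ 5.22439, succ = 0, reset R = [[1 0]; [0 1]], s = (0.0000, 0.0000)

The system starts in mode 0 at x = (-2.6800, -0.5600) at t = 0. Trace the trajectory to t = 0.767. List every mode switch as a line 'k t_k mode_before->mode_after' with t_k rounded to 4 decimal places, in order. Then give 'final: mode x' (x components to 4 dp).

Mode 0: guard c·x = 1.0667 hit at Δt = 0.4241 (t = 0.4241), x⁻ = (-2.9416, 0.5739) → reset → x⁺ = (-2.6216, 0.3839), jump to mode 1
Mode 1: flow for 0.3429 to horizon, guard not reached → x = (-2.7696, -0.6715)

1 0.4241 0->1
final: 1 -2.7696 -0.6715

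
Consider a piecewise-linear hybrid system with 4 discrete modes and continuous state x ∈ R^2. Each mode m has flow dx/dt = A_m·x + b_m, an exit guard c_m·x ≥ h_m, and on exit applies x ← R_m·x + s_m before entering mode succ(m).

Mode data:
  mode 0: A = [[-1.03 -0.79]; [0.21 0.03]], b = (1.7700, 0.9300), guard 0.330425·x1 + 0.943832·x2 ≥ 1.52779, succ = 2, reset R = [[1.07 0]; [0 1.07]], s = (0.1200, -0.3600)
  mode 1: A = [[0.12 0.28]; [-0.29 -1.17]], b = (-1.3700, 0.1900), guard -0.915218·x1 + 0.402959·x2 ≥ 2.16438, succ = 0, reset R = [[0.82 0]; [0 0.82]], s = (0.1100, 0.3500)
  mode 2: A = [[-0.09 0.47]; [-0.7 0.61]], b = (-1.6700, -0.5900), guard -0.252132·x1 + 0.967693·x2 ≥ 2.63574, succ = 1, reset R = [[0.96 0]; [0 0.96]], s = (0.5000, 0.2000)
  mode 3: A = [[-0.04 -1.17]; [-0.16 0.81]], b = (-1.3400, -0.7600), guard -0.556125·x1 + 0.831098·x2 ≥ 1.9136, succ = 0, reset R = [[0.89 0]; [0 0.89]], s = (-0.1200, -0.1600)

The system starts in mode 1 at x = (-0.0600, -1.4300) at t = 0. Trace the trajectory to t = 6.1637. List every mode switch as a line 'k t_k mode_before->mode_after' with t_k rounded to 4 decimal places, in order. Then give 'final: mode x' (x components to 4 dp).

1 1.3538 1->0
2 2.6417 0->2
3 4.2145 2->1
4 5.5702 1->0
final: 0 -0.4986 1.5622

Mode 1: guard c·x = 2.1644 hit at Δt = 1.3538 (t = 1.3538), x⁻ = (-2.3084, 0.1283) → reset → x⁺ = (-1.7829, 0.4552), jump to mode 0
Mode 0: guard c·x = 1.5278 hit at Δt = 1.2879 (t = 2.6417), x⁻ = (0.1805, 1.5555) → reset → x⁺ = (0.3132, 1.3044), jump to mode 2
Mode 2: guard c·x = 2.6357 hit at Δt = 1.5728 (t = 4.2145), x⁻ = (-1.0199, 2.4580) → reset → x⁺ = (-0.4791, 2.5597), jump to mode 1
Mode 1: guard c·x = 2.1644 hit at Δt = 1.3557 (t = 5.5702), x⁻ = (-1.9608, 0.9179) → reset → x⁺ = (-1.4978, 1.1026), jump to mode 0
Mode 0: flow for 0.5935 to horizon, guard not reached → x = (-0.4986, 1.5622)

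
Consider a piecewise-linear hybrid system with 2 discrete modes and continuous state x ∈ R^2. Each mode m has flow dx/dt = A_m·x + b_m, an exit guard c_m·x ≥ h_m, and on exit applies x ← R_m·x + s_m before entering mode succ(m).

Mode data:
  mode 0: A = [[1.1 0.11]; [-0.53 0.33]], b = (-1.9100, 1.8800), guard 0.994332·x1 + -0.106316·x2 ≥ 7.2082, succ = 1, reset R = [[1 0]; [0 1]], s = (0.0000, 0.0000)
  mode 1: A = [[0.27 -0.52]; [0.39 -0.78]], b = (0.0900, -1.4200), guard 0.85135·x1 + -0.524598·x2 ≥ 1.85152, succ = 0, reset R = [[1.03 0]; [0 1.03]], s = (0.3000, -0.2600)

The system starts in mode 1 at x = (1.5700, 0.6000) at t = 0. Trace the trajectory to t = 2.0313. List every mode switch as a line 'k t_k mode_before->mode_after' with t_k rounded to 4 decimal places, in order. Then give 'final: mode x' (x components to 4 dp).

Mode 1: guard c·x = 1.8515 hit at Δt = 0.9628 (t = 0.9628), x⁻ = (2.0491, -0.2040) → reset → x⁺ = (2.4106, -0.4701), jump to mode 0
Mode 0: flow for 1.0685 to horizon, guard not reached → x = (3.8466, -0.2619)

1 0.9628 1->0
final: 0 3.8466 -0.2619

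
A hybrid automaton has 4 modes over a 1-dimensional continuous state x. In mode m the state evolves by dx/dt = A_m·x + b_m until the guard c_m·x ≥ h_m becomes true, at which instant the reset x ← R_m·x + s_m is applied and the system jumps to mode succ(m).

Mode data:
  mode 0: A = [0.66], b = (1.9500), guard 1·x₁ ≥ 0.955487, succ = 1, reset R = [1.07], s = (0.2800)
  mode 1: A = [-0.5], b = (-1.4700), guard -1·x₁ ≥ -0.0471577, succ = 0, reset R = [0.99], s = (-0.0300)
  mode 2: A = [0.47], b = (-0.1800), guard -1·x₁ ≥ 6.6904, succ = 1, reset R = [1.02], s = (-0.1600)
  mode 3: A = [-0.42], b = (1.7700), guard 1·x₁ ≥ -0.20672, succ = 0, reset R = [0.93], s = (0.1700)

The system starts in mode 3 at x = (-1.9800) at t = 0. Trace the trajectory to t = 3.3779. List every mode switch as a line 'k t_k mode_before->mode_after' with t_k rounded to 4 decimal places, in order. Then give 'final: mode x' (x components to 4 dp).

1 0.8030 3->0
2 1.2390 0->1
3 1.9406 1->0
4 2.3566 0->1
5 3.0582 1->0
final: 0 0.7146

Mode 3: guard c·x = -0.2067 hit at Δt = 0.8030 (t = 0.8030), x⁻ = (-0.2067) → reset → x⁺ = (-0.0222), jump to mode 0
Mode 0: guard c·x = 0.9555 hit at Δt = 0.4360 (t = 1.2390), x⁻ = (0.9555) → reset → x⁺ = (1.3024), jump to mode 1
Mode 1: guard c·x = -0.0472 hit at Δt = 0.7016 (t = 1.9406), x⁻ = (0.0472) → reset → x⁺ = (0.0167), jump to mode 0
Mode 0: guard c·x = 0.9555 hit at Δt = 0.4160 (t = 2.3566), x⁻ = (0.9555) → reset → x⁺ = (1.3024), jump to mode 1
Mode 1: guard c·x = -0.0472 hit at Δt = 0.7016 (t = 3.0582), x⁻ = (0.0472) → reset → x⁺ = (0.0167), jump to mode 0
Mode 0: flow for 0.3197 to horizon, guard not reached → x = (0.7146)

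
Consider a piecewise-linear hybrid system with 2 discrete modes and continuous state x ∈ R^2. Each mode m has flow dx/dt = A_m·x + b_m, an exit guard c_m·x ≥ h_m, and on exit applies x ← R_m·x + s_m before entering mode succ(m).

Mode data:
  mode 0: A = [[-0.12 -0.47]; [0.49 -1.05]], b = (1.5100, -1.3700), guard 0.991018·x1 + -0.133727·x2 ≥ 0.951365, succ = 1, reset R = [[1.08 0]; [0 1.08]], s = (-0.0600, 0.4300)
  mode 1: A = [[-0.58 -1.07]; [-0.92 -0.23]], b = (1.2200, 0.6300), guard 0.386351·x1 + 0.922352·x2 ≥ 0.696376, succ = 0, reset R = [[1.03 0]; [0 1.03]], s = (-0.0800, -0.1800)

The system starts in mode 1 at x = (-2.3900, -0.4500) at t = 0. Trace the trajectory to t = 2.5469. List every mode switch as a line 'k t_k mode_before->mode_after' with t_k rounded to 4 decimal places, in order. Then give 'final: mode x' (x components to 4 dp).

1 0.8475 1->0
2 2.1204 0->1
final: 1 1.2897 -0.4257

Mode 1: guard c·x = 0.6964 hit at Δt = 0.8475 (t = 0.8475), x⁻ = (-1.0365, 1.1892) → reset → x⁺ = (-1.1476, 1.0448), jump to mode 0
Mode 0: guard c·x = 0.9514 hit at Δt = 1.2729 (t = 2.1204), x⁻ = (0.8685, -0.6778) → reset → x⁺ = (0.8780, -0.3021), jump to mode 1
Mode 1: flow for 0.4265 to horizon, guard not reached → x = (1.2897, -0.4257)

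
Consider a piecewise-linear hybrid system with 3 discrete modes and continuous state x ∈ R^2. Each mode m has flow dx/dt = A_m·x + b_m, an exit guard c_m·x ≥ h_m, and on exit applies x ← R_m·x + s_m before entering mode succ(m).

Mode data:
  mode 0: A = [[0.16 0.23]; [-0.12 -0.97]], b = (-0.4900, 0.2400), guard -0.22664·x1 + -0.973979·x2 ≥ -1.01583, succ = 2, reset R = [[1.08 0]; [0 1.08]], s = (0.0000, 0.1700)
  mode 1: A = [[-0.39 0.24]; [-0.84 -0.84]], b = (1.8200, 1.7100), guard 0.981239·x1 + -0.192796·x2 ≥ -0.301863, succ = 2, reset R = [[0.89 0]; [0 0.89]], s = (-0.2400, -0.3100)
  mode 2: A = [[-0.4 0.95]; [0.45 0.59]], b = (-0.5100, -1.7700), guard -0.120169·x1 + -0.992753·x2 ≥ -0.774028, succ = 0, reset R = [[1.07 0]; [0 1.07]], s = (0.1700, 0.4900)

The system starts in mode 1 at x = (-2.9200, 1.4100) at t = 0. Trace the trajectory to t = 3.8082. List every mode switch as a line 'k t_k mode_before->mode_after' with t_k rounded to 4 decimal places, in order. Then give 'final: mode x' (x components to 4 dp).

Mode 1: guard c·x = -0.3019 hit at Δt = 1.0814 (t = 1.0814), x⁻ = (0.1669, 2.4149) → reset → x⁺ = (-0.0915, 1.8393), jump to mode 2
Mode 2: guard c·x = -0.7740 hit at Δt = 1.4472 (t = 2.5286), x⁻ = (0.6941, 0.6957) → reset → x⁺ = (0.9127, 1.2344), jump to mode 0
Mode 0: guard c·x = -1.0158 hit at Δt = 0.4557 (t = 2.9843), x⁻ = (0.8617, 0.8425) → reset → x⁺ = (0.9306, 1.0799), jump to mode 2
Mode 2: guard c·x = -0.7740 hit at Δt = 0.4962 (t = 3.4805), x⁻ = (0.9091, 0.6696) → reset → x⁺ = (1.1427, 1.2065), jump to mode 0
Mode 0: flow for 0.3277 to horizon, guard not reached → x = (1.1206, 0.9072)

1 1.0814 1->2
2 2.5286 2->0
3 2.9843 0->2
4 3.4805 2->0
final: 0 1.1206 0.9072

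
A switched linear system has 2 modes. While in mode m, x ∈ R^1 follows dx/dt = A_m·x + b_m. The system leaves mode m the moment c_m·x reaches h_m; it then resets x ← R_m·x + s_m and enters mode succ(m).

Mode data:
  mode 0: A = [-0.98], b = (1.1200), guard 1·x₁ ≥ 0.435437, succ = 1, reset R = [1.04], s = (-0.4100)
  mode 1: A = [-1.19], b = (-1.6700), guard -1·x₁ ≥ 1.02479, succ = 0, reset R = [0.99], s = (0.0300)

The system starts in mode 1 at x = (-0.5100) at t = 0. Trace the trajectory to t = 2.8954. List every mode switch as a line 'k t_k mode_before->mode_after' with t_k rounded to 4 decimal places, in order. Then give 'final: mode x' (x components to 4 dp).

Mode 1: guard c·x = 1.0248 hit at Δt = 0.7215 (t = 0.7215), x⁻ = (-1.0248) → reset → x⁺ = (-0.9845), jump to mode 0
Mode 0: guard c·x = 0.4354 hit at Δt = 1.1235 (t = 1.8450), x⁻ = (0.4354) → reset → x⁺ = (0.0429), jump to mode 1
Mode 1: flow for 1.0504 to horizon, guard not reached → x = (-0.9890)

1 0.7215 1->0
2 1.8450 0->1
final: 1 -0.9890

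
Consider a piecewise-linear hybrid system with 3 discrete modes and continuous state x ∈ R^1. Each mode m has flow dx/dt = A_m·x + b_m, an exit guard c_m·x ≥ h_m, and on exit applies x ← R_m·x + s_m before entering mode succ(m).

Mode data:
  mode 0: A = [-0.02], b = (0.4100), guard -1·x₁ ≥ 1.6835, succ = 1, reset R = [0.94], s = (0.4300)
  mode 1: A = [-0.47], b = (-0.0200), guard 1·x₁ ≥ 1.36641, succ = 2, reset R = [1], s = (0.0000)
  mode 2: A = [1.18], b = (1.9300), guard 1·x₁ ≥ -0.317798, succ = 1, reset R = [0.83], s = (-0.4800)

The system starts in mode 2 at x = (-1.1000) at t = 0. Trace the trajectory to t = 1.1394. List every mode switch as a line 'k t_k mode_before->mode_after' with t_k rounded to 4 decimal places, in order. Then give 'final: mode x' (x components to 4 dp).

Mode 2: guard c·x = -0.3178 hit at Δt = 0.7630 (t = 0.7630), x⁻ = (-0.3178) → reset → x⁺ = (-0.7438), jump to mode 1
Mode 1: flow for 0.3764 to horizon, guard not reached → x = (-0.6301)

1 0.7630 2->1
final: 1 -0.6301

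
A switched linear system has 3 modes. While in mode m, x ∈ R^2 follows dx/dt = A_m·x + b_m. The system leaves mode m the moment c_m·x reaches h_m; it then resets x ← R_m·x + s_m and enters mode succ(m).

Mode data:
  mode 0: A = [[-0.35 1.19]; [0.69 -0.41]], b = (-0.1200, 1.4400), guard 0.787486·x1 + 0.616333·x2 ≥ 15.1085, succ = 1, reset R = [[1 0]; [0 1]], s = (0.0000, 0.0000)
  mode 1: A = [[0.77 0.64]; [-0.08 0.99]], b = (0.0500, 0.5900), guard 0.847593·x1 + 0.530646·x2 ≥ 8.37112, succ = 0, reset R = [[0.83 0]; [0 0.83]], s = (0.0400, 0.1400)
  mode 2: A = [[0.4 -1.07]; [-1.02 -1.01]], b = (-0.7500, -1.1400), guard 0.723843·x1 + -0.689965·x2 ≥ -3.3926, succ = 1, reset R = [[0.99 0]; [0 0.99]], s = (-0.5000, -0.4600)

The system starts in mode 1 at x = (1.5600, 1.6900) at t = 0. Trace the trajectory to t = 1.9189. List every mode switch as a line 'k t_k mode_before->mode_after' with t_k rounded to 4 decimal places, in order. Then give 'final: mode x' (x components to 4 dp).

Mode 1: guard c·x = 8.3711 hit at Δt = 1.0322 (t = 1.0322), x⁻ = (6.5555, 5.3043) → reset → x⁺ = (5.4811, 4.5426), jump to mode 0
Mode 0: flow for 0.8867 to horizon, guard not reached → x = (9.6332, 8.0662)

1 1.0322 1->0
final: 0 9.6332 8.0662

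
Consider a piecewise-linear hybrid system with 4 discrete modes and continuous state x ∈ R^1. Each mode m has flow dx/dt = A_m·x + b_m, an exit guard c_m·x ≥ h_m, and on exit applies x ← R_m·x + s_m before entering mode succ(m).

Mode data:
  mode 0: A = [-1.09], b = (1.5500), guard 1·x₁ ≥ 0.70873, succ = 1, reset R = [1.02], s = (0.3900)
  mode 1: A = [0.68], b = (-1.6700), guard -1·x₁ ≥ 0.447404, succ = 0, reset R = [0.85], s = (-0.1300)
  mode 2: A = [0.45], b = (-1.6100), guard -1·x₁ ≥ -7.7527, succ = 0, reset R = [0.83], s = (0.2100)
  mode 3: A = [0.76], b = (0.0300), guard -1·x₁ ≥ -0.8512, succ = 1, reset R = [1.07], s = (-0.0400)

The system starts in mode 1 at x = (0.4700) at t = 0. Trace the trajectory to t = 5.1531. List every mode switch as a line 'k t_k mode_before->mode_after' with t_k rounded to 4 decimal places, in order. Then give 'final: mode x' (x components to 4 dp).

1 0.5585 1->0
2 1.4728 0->1
3 2.6066 1->0
4 3.5209 0->1
5 4.6546 1->0
final: 0 0.2997

Mode 1: guard c·x = 0.4474 hit at Δt = 0.5585 (t = 0.5585), x⁻ = (-0.4474) → reset → x⁺ = (-0.5103), jump to mode 0
Mode 0: guard c·x = 0.7087 hit at Δt = 0.9143 (t = 1.4728), x⁻ = (0.7087) → reset → x⁺ = (1.1129), jump to mode 1
Mode 1: guard c·x = 0.4474 hit at Δt = 1.1338 (t = 2.6066), x⁻ = (-0.4474) → reset → x⁺ = (-0.5103), jump to mode 0
Mode 0: guard c·x = 0.7087 hit at Δt = 0.9143 (t = 3.5209), x⁻ = (0.7087) → reset → x⁺ = (1.1129), jump to mode 1
Mode 1: guard c·x = 0.4474 hit at Δt = 1.1338 (t = 4.6546), x⁻ = (-0.4474) → reset → x⁺ = (-0.5103), jump to mode 0
Mode 0: flow for 0.4985 to horizon, guard not reached → x = (0.2997)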